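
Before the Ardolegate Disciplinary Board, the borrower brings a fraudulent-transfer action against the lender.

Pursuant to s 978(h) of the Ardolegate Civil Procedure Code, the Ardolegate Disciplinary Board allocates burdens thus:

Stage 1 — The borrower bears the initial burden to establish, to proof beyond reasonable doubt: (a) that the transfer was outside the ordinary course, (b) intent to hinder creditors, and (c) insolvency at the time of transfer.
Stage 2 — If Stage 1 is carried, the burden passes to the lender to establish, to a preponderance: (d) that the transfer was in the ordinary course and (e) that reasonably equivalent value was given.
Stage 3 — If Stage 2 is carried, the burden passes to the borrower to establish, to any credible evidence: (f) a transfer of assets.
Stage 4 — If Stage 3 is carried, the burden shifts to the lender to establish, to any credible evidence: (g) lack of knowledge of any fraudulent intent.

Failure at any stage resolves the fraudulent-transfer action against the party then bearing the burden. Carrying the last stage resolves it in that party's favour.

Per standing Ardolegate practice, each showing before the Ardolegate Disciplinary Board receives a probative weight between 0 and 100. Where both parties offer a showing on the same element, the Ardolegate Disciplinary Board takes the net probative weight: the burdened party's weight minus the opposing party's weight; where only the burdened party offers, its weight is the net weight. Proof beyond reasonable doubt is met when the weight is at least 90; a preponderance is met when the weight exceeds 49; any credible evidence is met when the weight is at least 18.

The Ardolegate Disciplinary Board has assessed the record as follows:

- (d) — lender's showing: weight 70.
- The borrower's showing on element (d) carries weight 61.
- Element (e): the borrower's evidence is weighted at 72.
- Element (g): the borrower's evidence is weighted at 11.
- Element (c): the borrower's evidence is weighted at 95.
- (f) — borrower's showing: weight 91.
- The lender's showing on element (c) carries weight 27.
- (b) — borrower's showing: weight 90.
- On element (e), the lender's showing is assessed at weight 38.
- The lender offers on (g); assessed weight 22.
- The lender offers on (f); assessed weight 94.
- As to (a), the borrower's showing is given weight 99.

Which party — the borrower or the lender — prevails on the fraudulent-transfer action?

lender

Stage 1 — burden on borrower; standard: proof beyond reasonable doubt (weight is at least 90).
    (a): 99 ≥ 90 [met]
    (b): 90 ≥ 90 [met]
    (c): 95 − 27 = 68 < 90 [not met]
  The borrower does not carry Stage 1.
The lender prevails.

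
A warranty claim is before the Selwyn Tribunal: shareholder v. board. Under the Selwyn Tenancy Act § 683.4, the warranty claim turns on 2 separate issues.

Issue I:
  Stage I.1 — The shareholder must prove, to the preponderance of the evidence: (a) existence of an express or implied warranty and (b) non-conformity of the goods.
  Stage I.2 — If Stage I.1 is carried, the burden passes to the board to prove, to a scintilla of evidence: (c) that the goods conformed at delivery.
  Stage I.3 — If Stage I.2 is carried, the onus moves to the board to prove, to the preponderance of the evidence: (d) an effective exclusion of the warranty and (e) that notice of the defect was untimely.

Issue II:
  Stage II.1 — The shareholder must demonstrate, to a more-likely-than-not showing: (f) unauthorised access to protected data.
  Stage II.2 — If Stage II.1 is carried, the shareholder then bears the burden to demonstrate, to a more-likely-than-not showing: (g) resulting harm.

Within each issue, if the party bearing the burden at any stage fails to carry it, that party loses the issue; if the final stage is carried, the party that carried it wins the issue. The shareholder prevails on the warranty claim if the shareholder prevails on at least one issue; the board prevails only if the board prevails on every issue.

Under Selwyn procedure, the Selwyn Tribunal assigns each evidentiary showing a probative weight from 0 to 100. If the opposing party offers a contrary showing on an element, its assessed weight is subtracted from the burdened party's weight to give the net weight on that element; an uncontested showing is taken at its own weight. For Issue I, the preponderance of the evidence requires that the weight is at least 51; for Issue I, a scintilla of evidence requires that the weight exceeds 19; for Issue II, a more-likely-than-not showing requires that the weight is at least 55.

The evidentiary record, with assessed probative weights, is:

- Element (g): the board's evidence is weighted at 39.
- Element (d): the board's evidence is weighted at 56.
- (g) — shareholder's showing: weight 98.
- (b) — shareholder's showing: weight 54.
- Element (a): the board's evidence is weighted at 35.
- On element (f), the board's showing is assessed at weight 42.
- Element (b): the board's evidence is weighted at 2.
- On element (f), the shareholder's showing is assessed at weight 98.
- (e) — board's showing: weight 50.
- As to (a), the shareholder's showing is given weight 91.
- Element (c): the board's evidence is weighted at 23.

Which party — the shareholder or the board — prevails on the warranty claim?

— Issue I —
Stage I.1 (shareholder, the preponderance of the evidence, weight is at least 51): (a) net 91−35=56 ≥ 51 — meets; (b) net 54−2=52 ≥ 51 — meets.
  All elements met. The burden passes to the board.
Stage I.2 (board, a scintilla of evidence, weight exceeds 19): (c) 23 > 19 — meets.
  Stage I.2 is satisfied; the board continues to bear the burden.
Stage I.3 (board, the preponderance of the evidence, weight is at least 51): (d) 56 ≥ 51 — meets; (e) 50 < 51 — fails.
  Stage I.3 not carried; the board fails its burden.
The shareholder prevails on this issue.
— Issue II —
Stage II.1 (shareholder, a more-likely-than-not showing, weight is at least 55): (f) net 98−42=56 ≥ 55 — meets.
  All elements met. The shareholder retains the burden for Stage II.2.
Stage II.2 (shareholder, a more-likely-than-not showing, weight is at least 55): (g) net 98−39=59 ≥ 55 — meets.
  All elements met at the final stage.
Every stage carried; the shareholder prevails on this issue.
Per-issue: Issue I → shareholder; Issue II → shareholder. The shareholder must prevail on at least one issue; overall, the shareholder prevails.

shareholder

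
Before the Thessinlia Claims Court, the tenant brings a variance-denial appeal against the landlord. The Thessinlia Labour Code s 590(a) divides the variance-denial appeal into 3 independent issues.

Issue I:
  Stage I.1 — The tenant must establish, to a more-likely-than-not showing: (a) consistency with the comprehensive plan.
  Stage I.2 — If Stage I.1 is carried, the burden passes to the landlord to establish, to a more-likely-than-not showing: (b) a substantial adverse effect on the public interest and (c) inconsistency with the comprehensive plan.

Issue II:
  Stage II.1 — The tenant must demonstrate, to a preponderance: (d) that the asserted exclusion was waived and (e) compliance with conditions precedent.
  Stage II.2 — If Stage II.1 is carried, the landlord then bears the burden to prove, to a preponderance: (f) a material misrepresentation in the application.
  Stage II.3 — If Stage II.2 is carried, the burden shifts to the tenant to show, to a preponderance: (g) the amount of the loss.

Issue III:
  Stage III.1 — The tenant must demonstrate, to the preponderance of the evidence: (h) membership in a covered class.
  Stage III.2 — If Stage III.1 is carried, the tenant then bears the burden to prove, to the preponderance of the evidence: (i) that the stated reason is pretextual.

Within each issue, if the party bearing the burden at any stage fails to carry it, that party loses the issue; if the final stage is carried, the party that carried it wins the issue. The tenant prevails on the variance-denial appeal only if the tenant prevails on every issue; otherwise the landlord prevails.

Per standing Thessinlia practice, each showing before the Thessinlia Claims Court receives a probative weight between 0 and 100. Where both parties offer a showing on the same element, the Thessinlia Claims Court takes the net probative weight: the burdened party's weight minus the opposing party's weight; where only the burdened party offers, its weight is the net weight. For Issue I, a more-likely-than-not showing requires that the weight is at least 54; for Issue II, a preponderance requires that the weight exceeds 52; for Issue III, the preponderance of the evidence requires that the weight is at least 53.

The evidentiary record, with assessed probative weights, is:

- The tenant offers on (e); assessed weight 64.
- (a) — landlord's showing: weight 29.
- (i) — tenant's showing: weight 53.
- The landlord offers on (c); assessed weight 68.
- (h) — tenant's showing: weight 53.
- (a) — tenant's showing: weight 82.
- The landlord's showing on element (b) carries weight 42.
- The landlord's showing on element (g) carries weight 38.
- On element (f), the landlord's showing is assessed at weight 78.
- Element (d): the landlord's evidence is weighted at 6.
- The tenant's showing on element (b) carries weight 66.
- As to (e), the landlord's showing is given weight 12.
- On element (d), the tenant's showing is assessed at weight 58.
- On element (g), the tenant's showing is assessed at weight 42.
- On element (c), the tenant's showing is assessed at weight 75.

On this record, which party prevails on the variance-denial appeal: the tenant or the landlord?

landlord

— Issue I —
Stage I.1 (tenant, a more-likely-than-not showing, weight is at least 54): (a) net 82−29=53 < 54 — fails.
  Not every element is met, so the tenant fails to carry Stage I.1.
The analysis ends at Stage I.1; the landlord prevails on this issue.
— Issue II —
Stage II.1 — burden on tenant; standard: a preponderance (weight exceeds 52).
    (d): 58 − 6 = 52 ≤ 52 [not met]
    (e): 64 − 12 = 52 ≤ 52 [not met]
  Not every element is met, so the tenant fails to carry Stage II.1.
The analysis ends at Stage II.1; the landlord prevails on this issue.
— Issue III —
Stage III.1 (tenant, the preponderance of the evidence, weight is at least 53): (h) 53 ≥ 53 — meets.
  All elements met. The tenant retains the burden for Stage III.2.
Stage III.2 (tenant, the preponderance of the evidence, weight is at least 53): (i) 53 ≥ 53 — meets.
  The tenant carries the last stage.
All stages carried — the tenant prevails on this issue.
Per-issue: Issue I → landlord; Issue II → landlord; Issue III → tenant. The tenant must prevail on every issue; overall, the landlord prevails.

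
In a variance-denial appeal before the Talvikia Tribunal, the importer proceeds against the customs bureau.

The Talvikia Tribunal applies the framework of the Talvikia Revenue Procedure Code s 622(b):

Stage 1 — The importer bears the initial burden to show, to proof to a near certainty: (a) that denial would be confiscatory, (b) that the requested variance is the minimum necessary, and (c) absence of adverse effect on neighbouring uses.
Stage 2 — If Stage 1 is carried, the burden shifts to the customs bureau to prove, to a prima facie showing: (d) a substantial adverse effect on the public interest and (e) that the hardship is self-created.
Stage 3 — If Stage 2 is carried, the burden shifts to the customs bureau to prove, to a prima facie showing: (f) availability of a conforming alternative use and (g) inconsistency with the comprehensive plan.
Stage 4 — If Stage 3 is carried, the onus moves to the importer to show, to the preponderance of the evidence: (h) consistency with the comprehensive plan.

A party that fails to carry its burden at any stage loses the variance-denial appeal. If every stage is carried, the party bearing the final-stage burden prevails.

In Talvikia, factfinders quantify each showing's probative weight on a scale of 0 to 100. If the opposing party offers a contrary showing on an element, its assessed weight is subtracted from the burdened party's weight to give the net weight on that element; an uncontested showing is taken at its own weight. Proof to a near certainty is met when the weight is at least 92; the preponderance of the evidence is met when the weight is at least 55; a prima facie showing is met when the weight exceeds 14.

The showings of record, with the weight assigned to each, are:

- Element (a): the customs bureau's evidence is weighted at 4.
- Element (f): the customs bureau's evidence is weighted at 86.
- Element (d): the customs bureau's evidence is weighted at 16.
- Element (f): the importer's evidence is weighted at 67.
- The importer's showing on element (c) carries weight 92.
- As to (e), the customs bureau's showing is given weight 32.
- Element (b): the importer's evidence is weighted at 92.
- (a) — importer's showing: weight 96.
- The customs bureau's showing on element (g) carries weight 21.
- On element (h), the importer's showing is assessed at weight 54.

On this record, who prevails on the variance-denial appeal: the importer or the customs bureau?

At Stage 1 the importer must meet proof to a near certainty (weight is at least 92): on (a) the weight is 96 less the opposing 4 gives net 92, which does reach 92, so (a) meets the standard; on (b) the weight is 92, ≥ 92, so (b) meets the standard; on (c) the weight is 92, ≥ 92, so (c) meets the standard.
  Stage 1 is satisfied; the onus moves to the customs bureau.
At Stage 2 the customs bureau must meet a prima facie showing (weight exceeds 14): on (d) the weight is 16, which does exceed 14, so (d) meets the standard; on (e) the weight is 32, > 14, so (e) meets the standard.
  Stage 2 is satisfied; the customs bureau continues to bear the burden.
At Stage 3 the customs bureau must meet a prima facie showing (weight exceeds 14): on (f) the weight is 86 less the opposing 67 gives net 19, which does exceed 14, so (f) meets the standard; on (g) the weight is 21, which does exceed 14, so (g) meets the standard.
  Stage 3 is satisfied; the onus moves to the importer.
At Stage 4 the importer must meet the preponderance of the evidence (weight is at least 55): on (h) the weight is 54, < 55, so (h) does not meet the standard.
  The importer does not carry Stage 4.
The analysis ends at Stage 4; the customs bureau prevails.

customs bureau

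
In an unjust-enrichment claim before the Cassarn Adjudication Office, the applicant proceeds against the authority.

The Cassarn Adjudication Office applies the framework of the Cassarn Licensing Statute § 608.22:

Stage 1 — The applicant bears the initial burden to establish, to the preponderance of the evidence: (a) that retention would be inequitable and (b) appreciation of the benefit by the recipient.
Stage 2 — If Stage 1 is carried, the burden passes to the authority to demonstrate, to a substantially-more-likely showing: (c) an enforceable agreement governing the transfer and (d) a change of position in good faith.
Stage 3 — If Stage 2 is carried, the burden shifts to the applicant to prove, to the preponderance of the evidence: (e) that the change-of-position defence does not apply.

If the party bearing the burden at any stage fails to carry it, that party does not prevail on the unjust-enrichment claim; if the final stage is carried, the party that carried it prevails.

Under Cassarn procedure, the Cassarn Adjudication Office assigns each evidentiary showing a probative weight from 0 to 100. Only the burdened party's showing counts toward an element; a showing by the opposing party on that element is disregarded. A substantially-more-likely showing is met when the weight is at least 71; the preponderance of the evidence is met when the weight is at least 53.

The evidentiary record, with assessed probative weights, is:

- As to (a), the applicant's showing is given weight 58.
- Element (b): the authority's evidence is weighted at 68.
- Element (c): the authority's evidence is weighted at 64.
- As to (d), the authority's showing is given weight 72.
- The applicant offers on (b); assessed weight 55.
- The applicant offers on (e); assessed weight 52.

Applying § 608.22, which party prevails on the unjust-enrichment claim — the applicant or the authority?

applicant

Stage 1 — burden on applicant; standard: the preponderance of the evidence (weight is at least 53).
    (a): 58 ≥ 53 [met]
    (b): 55 (authority's 68 disregarded) ≥ 53 [met]
  All elements met. The burden passes to the authority.
Stage 2 — burden on authority; standard: a substantially-more-likely showing (weight is at least 71).
    (c): 64 < 71 [not met]
    (d): 72 ≥ 71 [met]
  Stage 2 not carried; the authority fails its burden.
The applicant prevails.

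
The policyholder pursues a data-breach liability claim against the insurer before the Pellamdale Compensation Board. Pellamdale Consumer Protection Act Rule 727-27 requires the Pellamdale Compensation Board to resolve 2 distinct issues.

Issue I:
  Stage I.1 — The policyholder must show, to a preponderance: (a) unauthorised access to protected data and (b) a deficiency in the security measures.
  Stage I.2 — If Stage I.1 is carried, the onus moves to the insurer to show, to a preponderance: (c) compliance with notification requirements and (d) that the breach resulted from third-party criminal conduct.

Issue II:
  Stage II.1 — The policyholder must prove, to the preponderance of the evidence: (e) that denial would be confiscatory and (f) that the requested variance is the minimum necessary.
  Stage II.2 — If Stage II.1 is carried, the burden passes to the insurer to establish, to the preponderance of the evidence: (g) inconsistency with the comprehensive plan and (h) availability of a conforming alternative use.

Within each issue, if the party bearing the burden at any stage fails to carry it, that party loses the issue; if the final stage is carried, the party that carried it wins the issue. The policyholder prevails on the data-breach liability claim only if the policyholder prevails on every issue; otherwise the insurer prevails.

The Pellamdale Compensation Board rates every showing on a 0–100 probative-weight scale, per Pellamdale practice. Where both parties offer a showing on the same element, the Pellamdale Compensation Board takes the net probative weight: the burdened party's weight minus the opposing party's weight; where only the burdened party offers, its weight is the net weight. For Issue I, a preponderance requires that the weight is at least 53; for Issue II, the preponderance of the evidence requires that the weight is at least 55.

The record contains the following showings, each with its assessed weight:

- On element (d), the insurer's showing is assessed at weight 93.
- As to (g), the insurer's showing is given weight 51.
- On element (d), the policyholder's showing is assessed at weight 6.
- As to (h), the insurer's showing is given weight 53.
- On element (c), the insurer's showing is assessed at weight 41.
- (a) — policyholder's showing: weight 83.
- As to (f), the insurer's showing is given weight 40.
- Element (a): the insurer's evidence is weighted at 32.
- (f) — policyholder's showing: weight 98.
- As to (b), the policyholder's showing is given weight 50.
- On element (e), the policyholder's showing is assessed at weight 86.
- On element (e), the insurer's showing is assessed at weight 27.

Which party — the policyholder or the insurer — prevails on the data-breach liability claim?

insurer

— Issue I —
Stage I.1 — burden on policyholder; standard: a preponderance (weight is at least 53).
    (a): 83 − 32 = 51 < 53 [not met]
    (b): 50 < 53 [not met]
  Stage I.1 not carried; the policyholder fails its burden.
The analysis ends at Stage I.1; the insurer prevails on this issue.
— Issue II —
Stage II.1 — burden on policyholder; standard: the preponderance of the evidence (weight is at least 55).
    (e): 86 − 27 = 59 ≥ 55 [met]
    (f): 98 − 40 = 58 ≥ 55 [met]
  All elements met. The burden passes to the insurer.
Stage II.2 — burden on insurer; standard: the preponderance of the evidence (weight is at least 55).
    (g): 51 < 55 [not met]
    (h): 53 < 55 [not met]
  Not every element is met, so the insurer fails to carry Stage II.2.
So the policyholder prevails on this issue.
Per-issue: Issue I → insurer; Issue II → policyholder. The policyholder must prevail on every issue; overall, the insurer prevails.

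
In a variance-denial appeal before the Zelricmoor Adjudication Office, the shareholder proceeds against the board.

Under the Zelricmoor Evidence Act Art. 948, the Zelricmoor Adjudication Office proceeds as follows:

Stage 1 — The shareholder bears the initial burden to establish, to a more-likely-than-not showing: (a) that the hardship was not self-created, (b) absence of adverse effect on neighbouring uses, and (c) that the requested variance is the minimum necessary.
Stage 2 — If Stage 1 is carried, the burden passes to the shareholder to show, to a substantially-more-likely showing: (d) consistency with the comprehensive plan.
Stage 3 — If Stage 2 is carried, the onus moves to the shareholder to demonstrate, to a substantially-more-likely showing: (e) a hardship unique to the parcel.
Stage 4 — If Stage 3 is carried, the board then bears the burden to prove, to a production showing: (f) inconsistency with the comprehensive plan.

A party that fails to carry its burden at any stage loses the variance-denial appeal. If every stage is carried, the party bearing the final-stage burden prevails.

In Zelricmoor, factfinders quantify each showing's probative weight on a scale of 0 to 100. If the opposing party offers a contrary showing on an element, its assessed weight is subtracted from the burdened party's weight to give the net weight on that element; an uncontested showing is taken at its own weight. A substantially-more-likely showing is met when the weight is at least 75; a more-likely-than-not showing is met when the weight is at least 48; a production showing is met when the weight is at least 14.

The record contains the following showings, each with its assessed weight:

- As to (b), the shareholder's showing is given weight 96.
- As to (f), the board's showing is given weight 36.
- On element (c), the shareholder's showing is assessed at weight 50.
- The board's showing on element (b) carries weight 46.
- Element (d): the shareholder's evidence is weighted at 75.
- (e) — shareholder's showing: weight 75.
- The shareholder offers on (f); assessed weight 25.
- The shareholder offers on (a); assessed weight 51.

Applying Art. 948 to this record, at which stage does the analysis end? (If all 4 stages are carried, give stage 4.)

stage 4

Stage 1 — burden on shareholder; standard: a more-likely-than-not showing (weight is at least 48).
    (a): 51 ≥ 48 [met]
    (b): 96 − 46 = 50 ≥ 48 [met]
    (c): 50 ≥ 48 [met]
  All elements met. The shareholder retains the burden for Stage 2.
Stage 2 — burden on shareholder; standard: a substantially-more-likely showing (weight is at least 75).
    (d): 75 ≥ 75 [met]
  All elements met. The shareholder retains the burden for Stage 3.
Stage 3 — burden on shareholder; standard: a substantially-more-likely showing (weight is at least 75).
    (e): 75 ≥ 75 [met]
  All elements met. The burden passes to the board.
Stage 4 — burden on board; standard: a production showing (weight is at least 14).
    (f): 36 − 25 = 11 < 14 [not met]
  Not every element is met, so the board fails to carry Stage 4.
The shareholder prevails.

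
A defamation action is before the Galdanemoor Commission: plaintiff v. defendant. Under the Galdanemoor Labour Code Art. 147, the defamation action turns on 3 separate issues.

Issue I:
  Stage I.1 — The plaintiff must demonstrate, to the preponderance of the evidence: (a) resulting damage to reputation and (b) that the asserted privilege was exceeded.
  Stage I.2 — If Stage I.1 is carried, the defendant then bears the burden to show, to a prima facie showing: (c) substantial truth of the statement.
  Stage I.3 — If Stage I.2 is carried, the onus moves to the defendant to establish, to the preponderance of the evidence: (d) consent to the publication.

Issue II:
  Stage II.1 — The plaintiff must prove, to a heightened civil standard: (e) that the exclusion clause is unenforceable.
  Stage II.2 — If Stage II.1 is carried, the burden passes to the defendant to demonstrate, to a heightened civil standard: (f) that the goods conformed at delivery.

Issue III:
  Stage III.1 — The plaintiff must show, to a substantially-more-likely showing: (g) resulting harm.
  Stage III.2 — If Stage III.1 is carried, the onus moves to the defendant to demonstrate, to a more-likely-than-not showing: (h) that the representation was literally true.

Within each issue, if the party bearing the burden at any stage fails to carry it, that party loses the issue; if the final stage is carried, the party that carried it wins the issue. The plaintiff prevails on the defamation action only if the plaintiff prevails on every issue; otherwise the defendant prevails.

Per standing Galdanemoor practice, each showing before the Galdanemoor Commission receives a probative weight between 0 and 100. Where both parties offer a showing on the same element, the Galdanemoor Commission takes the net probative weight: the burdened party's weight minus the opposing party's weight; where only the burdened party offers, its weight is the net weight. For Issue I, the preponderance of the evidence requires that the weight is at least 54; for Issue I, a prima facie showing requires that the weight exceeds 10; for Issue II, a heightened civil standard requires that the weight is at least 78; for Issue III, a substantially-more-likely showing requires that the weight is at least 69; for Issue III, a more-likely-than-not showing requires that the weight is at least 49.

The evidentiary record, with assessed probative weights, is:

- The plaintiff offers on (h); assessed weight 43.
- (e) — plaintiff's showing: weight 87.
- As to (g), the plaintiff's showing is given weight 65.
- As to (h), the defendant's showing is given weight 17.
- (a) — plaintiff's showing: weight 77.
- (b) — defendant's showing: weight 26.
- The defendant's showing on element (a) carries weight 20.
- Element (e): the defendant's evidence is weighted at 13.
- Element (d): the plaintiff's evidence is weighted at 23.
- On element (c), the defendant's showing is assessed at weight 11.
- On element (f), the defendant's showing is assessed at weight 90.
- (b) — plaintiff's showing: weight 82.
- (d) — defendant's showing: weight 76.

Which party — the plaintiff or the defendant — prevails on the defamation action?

— Issue I —
At Stage I.1 the plaintiff must meet the preponderance of the evidence (weight is at least 54): on (a) the weight is 77 less the opposing 20 gives net 57, ≥ 54, so (a) meets the standard; on (b) the weight is 82 less the opposing 26 gives net 56, which does reach 54, so (b) meets the standard.
  Stage I.1 carried; the burden shifts to the defendant.
At Stage I.2 the defendant must meet a prima facie showing (weight exceeds 10): on (c) the weight is 11, > 10, so (c) meets the standard.
  Stage I.2 carried; the burden remains with the defendant.
At Stage I.3 the defendant must meet the preponderance of the evidence (weight is at least 54): on (d) the weight is 76 less the opposing 23 gives net 53, < 54, so (d) does not meet the standard.
  The defendant does not carry Stage I.3.
The plaintiff prevails on this issue.
— Issue II —
Stage II.1 (plaintiff, a heightened civil standard, weight is at least 78): (e) net 87−13=74 < 78 — fails.
  Not every element is met, so the plaintiff fails to carry Stage II.1.
The defendant prevails on this issue.
— Issue III —
Stage III.1 — burden on plaintiff; standard: a substantially-more-likely showing (weight is at least 69).
    (g): 65 < 69 [not met]
  The plaintiff does not carry Stage III.1.
The defendant prevails on this issue.
Per-issue: Issue I → plaintiff; Issue II → defendant; Issue III → defendant. The plaintiff must prevail on every issue; overall, the defendant prevails.

defendant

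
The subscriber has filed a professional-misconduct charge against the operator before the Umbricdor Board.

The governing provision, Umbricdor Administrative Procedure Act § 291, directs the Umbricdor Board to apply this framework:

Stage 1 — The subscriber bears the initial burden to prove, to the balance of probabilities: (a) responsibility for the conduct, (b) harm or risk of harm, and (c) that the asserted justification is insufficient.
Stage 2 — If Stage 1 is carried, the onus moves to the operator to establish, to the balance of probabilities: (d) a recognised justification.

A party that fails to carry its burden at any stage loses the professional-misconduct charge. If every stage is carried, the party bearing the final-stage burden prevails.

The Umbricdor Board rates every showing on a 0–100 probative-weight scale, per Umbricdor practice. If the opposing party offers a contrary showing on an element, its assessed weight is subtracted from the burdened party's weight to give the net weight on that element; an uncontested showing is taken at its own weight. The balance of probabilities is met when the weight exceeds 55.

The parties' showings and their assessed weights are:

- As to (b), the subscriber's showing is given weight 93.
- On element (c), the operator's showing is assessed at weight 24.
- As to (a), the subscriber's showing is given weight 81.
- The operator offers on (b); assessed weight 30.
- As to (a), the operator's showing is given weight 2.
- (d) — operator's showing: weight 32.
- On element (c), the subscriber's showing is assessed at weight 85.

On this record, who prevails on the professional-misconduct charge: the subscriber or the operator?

Stage 1 (subscriber, the balance of probabilities, weight exceeds 55): (a) net 81−2=79 > 55 — meets; (b) net 93−30=63 > 55 — meets; (c) net 85−24=61 > 55 — meets.
  All elements met. The burden passes to the operator.
Stage 2 (operator, the balance of probabilities, weight exceeds 55): (d) 32 ≤ 55 — fails.
  The operator does not carry Stage 2.
So the subscriber prevails.

subscriber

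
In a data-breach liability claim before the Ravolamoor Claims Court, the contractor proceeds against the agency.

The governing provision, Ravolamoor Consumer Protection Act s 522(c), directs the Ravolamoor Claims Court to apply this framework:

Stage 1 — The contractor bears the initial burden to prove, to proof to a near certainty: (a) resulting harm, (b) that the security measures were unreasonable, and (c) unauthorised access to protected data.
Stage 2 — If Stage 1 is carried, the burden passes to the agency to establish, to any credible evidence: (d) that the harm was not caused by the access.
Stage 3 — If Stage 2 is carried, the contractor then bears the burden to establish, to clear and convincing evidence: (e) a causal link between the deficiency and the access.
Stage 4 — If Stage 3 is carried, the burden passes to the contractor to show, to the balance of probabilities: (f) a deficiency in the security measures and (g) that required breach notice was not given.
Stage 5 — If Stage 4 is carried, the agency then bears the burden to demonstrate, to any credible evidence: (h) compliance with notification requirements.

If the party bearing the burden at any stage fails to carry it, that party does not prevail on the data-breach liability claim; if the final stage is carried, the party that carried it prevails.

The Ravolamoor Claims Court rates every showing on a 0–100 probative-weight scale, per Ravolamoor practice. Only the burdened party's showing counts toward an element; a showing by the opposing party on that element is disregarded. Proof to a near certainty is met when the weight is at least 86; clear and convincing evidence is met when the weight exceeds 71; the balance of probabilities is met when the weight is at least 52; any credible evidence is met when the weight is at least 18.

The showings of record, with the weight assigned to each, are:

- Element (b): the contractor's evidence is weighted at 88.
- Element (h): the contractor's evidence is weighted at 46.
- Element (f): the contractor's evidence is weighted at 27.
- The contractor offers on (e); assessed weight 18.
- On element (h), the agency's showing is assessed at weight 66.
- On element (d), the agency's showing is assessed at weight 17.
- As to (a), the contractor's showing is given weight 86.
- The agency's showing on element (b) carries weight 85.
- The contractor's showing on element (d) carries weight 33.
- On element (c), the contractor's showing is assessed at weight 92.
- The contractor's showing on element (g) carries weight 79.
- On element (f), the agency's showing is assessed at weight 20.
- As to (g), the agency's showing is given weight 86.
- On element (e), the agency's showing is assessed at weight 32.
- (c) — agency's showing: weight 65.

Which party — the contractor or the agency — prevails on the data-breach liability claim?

contractor

Stage 1 — burden on contractor; standard: proof to a near certainty (weight is at least 86).
    (a): 86 ≥ 86 [met]
    (b): 88 (agency's 85 disregarded) ≥ 86 [met]
    (c): 92 (agency's 65 disregarded) ≥ 86 [met]
  The contractor carries Stage 1; the agency now bears the burden.
Stage 2 — burden on agency; standard: any credible evidence (weight is at least 18).
    (d): 17 (contractor's 33 disregarded) < 18 [not met]
  Not every element is met, so the agency fails to carry Stage 2.
The analysis ends at Stage 2; the contractor prevails.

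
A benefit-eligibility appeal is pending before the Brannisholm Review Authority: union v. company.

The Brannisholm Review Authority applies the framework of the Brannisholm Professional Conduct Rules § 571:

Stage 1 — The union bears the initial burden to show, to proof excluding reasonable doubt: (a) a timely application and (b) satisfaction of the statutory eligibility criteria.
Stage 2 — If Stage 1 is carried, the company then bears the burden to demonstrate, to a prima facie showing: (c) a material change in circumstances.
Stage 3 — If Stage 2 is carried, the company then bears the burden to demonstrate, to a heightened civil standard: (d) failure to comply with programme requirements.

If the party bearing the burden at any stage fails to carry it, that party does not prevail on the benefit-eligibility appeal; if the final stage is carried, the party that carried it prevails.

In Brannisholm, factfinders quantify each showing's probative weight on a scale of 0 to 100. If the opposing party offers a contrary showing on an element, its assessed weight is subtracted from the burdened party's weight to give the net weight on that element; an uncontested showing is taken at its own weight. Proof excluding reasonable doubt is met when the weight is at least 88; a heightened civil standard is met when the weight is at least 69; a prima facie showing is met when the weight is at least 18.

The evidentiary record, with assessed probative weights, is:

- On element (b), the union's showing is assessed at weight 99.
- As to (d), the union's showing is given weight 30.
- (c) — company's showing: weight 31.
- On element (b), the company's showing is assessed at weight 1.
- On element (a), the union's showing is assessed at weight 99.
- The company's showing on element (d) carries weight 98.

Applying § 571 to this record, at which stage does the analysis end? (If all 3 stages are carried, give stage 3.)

stage 3

Stage 1 (union, proof excluding reasonable doubt, weight is at least 88): (a) 99 ≥ 88 — meets; (b) net 99−1=98 ≥ 88 — meets.
  All elements met. The burden passes to the company.
Stage 2 (company, a prima facie showing, weight is at least 18): (c) 31 ≥ 18 — meets.
  Stage 2 is satisfied; the company continues to bear the burden.
Stage 3 (company, a heightened civil standard, weight is at least 69): (d) net 98−30=68 < 69 — fails.
  Not every element is met, so the company fails to carry Stage 3.
The union prevails.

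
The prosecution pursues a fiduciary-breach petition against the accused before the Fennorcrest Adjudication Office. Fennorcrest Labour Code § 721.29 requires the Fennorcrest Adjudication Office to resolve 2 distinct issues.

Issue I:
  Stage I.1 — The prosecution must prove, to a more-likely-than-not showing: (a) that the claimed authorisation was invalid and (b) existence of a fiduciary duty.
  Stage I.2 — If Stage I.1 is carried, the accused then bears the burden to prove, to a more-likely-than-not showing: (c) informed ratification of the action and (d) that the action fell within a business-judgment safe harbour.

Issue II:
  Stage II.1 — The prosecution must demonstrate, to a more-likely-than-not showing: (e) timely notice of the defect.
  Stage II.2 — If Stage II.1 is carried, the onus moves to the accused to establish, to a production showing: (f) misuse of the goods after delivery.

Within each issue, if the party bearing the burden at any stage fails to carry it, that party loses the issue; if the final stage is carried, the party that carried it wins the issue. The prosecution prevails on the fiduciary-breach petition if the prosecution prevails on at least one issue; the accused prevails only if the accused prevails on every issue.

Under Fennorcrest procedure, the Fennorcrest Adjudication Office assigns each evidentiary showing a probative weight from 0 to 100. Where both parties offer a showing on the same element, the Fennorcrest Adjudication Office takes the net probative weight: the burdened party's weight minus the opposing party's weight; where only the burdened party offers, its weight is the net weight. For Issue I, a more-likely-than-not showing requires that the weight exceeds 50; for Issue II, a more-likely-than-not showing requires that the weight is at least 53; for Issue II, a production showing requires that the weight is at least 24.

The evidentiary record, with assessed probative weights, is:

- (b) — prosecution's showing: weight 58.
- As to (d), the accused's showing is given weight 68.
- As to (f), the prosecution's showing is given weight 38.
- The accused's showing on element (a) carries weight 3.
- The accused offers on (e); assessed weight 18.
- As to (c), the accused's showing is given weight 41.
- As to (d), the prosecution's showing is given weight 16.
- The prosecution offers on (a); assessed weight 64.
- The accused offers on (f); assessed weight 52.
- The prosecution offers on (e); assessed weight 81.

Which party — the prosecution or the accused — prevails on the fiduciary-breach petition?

prosecution

— Issue I —
Stage I.1 (prosecution, a more-likely-than-not showing, weight exceeds 50): (a) net 64−3=61 > 50 — meets; (b) 58 > 50 — meets.
  The prosecution carries Stage I.1; the accused now bears the burden.
Stage I.2 (accused, a more-likely-than-not showing, weight exceeds 50): (c) 41 ≤ 50 — fails; (d) net 68−16=52 > 50 — meets.
  The accused does not carry Stage I.2.
The prosecution prevails on this issue.
— Issue II —
At Stage II.1 the prosecution must meet a more-likely-than-not showing (weight is at least 53): on (e) the weight is 81 less the opposing 18 gives net 63, ≥ 53, so (e) meets the standard.
  Stage II.1 is satisfied; the onus moves to the accused.
At Stage II.2 the accused must meet a production showing (weight is at least 24): on (f) the weight is 52 less the opposing 38 gives net 14, < 24, so (f) does not meet the standard.
  Stage II.2 not carried; the accused fails its burden.
The prosecution prevails on this issue.
Per-issue: Issue I → prosecution; Issue II → prosecution. The prosecution must prevail on at least one issue; overall, the prosecution prevails.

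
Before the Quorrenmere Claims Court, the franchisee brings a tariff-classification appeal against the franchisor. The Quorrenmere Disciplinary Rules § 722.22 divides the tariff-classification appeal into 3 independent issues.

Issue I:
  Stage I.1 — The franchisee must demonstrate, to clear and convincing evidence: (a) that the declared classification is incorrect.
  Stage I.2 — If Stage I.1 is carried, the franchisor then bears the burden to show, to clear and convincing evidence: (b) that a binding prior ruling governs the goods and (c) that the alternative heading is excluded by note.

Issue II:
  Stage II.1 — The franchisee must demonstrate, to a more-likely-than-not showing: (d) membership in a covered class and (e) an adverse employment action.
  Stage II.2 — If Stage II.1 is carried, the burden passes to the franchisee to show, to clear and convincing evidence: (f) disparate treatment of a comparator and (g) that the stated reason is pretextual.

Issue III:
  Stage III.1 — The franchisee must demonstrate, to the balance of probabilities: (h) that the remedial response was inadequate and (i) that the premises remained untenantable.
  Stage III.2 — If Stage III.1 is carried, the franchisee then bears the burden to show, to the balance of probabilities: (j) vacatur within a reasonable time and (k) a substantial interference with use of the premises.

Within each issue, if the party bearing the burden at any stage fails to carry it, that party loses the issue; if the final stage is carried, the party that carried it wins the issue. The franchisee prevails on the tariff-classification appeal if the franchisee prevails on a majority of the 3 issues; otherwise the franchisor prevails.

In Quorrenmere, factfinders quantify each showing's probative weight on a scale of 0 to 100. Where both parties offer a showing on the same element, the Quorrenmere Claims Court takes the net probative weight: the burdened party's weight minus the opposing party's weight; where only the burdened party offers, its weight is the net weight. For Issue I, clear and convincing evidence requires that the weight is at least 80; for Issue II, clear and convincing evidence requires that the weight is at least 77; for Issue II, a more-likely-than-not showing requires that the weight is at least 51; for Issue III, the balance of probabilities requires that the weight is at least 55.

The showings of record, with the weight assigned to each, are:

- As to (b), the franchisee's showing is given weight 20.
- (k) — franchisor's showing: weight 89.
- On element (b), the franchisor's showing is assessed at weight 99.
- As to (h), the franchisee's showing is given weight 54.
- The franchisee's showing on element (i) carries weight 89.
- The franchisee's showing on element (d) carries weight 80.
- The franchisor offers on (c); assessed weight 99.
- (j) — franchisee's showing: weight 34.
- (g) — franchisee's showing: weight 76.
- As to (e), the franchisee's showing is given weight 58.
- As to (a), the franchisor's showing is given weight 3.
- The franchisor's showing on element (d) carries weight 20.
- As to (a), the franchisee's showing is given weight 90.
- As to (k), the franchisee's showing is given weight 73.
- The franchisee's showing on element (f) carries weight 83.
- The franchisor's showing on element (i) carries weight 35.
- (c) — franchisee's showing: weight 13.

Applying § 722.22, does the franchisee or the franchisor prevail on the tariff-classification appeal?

franchisor

— Issue I —
At Stage I.1 the franchisee must meet clear and convincing evidence (weight is at least 80): on (a) the weight is 90 less the opposing 3 gives net 87, ≥ 80, so (a) meets the standard.
  Stage I.1 is satisfied; the onus moves to the franchisor.
At Stage I.2 the franchisor must meet clear and convincing evidence (weight is at least 80): on (b) the weight is 99 less the opposing 20 gives net 79, which does not reach 80, so (b) does not meet the standard; on (c) the weight is 99 less the opposing 13 gives net 86, which does reach 80, so (c) meets the standard.
  The franchisor does not carry Stage I.2.
The franchisee prevails on this issue.
— Issue II —
At Stage II.1 the franchisee must meet a more-likely-than-not showing (weight is at least 51): on (d) the weight is 80 less the opposing 20 gives net 60, which does reach 51, so (d) meets the standard; on (e) the weight is 58, ≥ 51, so (e) meets the standard.
  All elements met. The franchisee retains the burden for Stage II.2.
At Stage II.2 the franchisee must meet clear and convincing evidence (weight is at least 77): on (f) the weight is 83, which does reach 77, so (f) meets the standard; on (g) the weight is 76, which does not reach 77, so (g) does not meet the standard.
  Not every element is met, so the franchisee fails to carry Stage II.2.
The franchisor prevails on this issue.
— Issue III —
Stage III.1 — burden on franchisee; standard: the balance of probabilities (weight is at least 55).
    (h): 54 < 55 [not met]
    (i): 89 − 35 = 54 < 55 [not met]
  Stage III.1 not carried; the franchisee fails its burden.
The analysis ends at Stage III.1; the franchisor prevails on this issue.
Per-issue: Issue I → franchisee; Issue II → franchisor; Issue III → franchisor. The franchisee must prevail on a majority of issues; overall, the franchisor prevails.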